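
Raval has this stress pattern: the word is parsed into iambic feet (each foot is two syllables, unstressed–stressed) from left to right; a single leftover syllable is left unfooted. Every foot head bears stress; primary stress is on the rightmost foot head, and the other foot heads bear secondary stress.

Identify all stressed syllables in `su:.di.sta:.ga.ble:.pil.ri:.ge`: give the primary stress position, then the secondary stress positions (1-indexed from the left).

Parse left to right into iambic (σˈσ) feet: (su:.ˈdi) (sta:.ˈga) (ble:.ˈpil) (ri:.ˈge).
Foot heads (stressed positions): 2, 4, 6, 8.
End Rule Rightmost: primary stress on the rightmost head = syllable 8.
Secondary stress on 2, 4, 6: su:.ˌdi.sta:.ˌga.ble:.ˌpil.ri:.ˈge.

primary 8, secondary 2, 4, 6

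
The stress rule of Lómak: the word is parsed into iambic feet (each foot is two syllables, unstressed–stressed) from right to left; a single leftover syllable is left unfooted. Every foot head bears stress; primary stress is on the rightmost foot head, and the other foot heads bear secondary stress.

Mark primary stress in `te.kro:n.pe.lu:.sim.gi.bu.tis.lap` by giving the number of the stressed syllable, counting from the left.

9

Parse right to left into iambic (σˈσ) feet: te (kro:n.ˈpe) (lu:.ˈsim) (gi.ˈbu) (tis.ˈlap). Syllable 1 is left unfooted.
Foot heads (stressed positions): 3, 5, 7, 9.
End Rule Rightmost: primary stress on the rightmost head = syllable 9.
Primary stress: syllable 9 → te.kro:n.pe.lu:.sim.gi.bu.tis.ˈlap.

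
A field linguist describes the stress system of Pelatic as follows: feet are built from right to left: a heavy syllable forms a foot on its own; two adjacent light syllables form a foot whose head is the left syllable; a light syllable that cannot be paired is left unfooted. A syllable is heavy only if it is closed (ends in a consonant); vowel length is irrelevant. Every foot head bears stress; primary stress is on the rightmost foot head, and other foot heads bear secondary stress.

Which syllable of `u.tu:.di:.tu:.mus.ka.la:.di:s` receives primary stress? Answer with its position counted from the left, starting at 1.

8

Weights: 1 u L, 2 tu: L, 3 di: L, 4 tu: L, 5 mus H, 6 ka L, 7 la: L, 8 di:s H.
Parse right to left (heavy = foot alone; LL = one foot; stranded L unfooted): (ˈu.tu:) (ˈdi:.tu:) (ˈmus) (ˈka.la:) (ˈdi:s).
Foot heads: 1, 3, 5, 6, 8.
Primary stress on the rightmost head = syllable 8.
Primary stress: syllable 8 → u.tu:.di:.tu:.mus.ka.la:.ˈdi:s.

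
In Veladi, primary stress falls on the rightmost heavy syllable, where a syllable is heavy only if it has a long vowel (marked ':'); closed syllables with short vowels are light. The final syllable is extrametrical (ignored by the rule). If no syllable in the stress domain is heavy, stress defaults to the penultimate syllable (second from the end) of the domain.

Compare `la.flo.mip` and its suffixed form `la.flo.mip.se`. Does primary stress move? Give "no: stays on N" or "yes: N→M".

Base `la.flo.mip` (3 syllables):
  The final syllable (3, mip) is extrametrical; the stress domain is syllables 1–2.
  Weights: 1 la L, 2 flo L.
  No heavy syllable in the domain; default to the penultimate syllable (second from the end) of the domain = syllable 1.
  → primary stress on syllable 1.
Suffixed `la.flo.mip.se` (4 syllables):
  The final syllable (4, se) is extrametrical; the stress domain is syllables 1–3.
  Weights: 1 la L, 2 flo L, 3 mip L.
  No heavy syllable in the domain; default to the penultimate syllable (second from the end) of the domain = syllable 2.
  → primary stress on syllable 2.

yes: 1→2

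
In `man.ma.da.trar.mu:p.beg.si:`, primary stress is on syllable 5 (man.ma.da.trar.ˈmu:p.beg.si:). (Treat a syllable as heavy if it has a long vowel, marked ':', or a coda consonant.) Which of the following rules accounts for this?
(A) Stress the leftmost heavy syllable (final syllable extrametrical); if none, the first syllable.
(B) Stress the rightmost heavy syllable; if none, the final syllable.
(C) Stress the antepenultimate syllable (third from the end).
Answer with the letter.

Rule A → syllable 1 (observed: 5).
Rule B → syllable 7 (observed: 5).
Rule C → syllable 5 ✓.

C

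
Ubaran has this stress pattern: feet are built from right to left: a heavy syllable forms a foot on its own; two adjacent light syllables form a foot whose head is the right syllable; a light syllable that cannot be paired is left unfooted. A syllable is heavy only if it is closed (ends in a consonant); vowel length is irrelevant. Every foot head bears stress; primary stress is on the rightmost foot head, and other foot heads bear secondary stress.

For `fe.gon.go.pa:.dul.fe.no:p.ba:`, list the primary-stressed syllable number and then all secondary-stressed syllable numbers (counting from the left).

Weights: 1 fe L, 2 gon H, 3 go L, 4 pa: L, 5 dul H, 6 fe L, 7 no:p H, 8 ba: L.
Parse right to left (heavy = foot alone; LL = one foot; stranded L unfooted): fe (ˈgon) (go.ˈpa:) (ˈdul) fe (ˈno:p) ba:.
Foot heads: 2, 4, 5, 7.
Primary stress on the rightmost head = syllable 7.
Secondary stress on 2, 4, 5: fe.ˌgon.go.ˌpa:.ˌdul.fe.ˈno:p.ba:.

primary 7, secondary 2, 4, 5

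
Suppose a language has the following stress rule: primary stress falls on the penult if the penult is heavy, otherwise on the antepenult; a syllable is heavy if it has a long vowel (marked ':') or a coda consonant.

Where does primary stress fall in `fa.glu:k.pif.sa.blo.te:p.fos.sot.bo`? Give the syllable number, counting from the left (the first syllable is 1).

Weights: 7 fos H, 8 sot H, 9 bo L.
The penult (syllable 8, sot) is heavy, so it takes stress.
Primary stress: syllable 8 → fa.glu:k.pif.sa.blo.te:p.fos.ˈsot.bo.

8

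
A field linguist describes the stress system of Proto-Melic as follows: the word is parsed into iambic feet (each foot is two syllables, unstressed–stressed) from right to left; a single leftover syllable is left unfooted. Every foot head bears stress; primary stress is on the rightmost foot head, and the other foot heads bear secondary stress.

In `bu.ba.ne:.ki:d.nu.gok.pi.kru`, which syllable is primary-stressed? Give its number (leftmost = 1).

Parse right to left into iambic (σˈσ) feet: (bu.ˈba) (ne:.ˈki:d) (nu.ˈgok) (pi.ˈkru).
Foot heads (stressed positions): 2, 4, 6, 8.
End Rule Rightmost: primary stress on the rightmost head = syllable 8.
Primary stress: syllable 8 → bu.ba.ne:.ki:d.nu.gok.pi.ˈkru.

8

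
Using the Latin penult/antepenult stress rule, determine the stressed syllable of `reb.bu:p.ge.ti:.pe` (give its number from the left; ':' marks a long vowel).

Classical Latin: stress the penult if heavy (long vowel or closed), else the antepenult.
Weights: 3 ge L, 4 ti: H, 5 pe L.
The penult (syllable 4, ti:) is heavy, so it takes stress.
Stress on syllable 4: reb.bu:p.ge.ˈti:.pe.

4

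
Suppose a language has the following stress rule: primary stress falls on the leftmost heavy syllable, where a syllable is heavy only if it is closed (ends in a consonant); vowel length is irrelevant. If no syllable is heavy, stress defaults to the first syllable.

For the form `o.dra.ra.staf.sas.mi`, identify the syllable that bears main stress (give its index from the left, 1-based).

Weights: 1 o L, 2 dra L, 3 ra L, 4 staf H, 5 sas H, 6 mi L.
Heavy syllables in the domain: 4, 5. The leftmost is syllable 4 (staf).
Primary stress: syllable 4 → o.dra.ra.ˈstaf.sas.mi.

4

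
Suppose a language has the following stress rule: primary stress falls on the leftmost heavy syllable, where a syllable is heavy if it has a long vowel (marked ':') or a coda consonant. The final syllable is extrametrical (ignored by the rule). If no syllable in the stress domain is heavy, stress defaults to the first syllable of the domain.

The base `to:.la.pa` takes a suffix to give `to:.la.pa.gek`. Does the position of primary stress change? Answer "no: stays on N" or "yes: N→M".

Base `to:.la.pa` (3 syllables):
  The final syllable (3, pa) is extrametrical; the stress domain is syllables 1–2.
  Weights: 1 to: H, 2 la L.
  Heavy syllables in the domain: 1. The leftmost is syllable 1 (to:).
  → primary stress on syllable 1.
Suffixed `to:.la.pa.gek` (4 syllables):
  The final syllable (4, gek) is extrametrical; the stress domain is syllables 1–3.
  Weights: 1 to: H, 2 la L, 3 pa L.
  Heavy syllables in the domain: 1. The leftmost is syllable 1 (to:).
  → primary stress on syllable 1.

no: stays on 1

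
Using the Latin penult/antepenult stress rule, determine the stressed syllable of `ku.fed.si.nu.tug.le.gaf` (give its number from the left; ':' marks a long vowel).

Classical Latin: stress the penult if heavy (long vowel or closed), else the antepenult.
Weights: 5 tug H, 6 le L, 7 gaf H.
The penult (syllable 6, le) is light, so stress falls on the antepenult (syllable 5, tug).
Stress on syllable 5: ku.fed.si.nu.ˈtug.le.gaf.

5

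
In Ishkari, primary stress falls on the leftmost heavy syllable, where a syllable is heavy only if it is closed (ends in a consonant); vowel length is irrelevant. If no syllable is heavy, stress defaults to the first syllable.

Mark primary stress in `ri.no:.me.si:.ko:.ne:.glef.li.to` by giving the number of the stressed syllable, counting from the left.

Weights: 1 ri L, 2 no: L, 3 me L, 4 si: L, 5 ko: L, 6 ne: L, 7 glef H, 8 li L, 9 to L.
Heavy syllables in the domain: 7. The leftmost is syllable 7 (glef).
Primary stress: syllable 7 → ri.no:.me.si:.ko:.ne:.ˈglef.li.to.

7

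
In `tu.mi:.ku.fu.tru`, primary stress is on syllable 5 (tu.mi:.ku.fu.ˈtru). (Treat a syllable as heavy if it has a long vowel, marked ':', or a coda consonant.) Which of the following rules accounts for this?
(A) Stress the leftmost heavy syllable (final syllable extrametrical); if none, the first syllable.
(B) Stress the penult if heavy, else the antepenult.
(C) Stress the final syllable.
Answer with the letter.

C

Rule A → syllable 2 (observed: 5).
Rule B → syllable 3 (observed: 5).
Rule C → syllable 5 ✓.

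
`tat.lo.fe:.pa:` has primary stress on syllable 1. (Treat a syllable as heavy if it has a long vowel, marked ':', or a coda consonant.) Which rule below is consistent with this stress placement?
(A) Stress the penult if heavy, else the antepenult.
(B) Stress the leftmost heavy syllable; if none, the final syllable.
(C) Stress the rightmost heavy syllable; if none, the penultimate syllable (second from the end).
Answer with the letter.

B

Rule A → syllable 3 (observed: 1).
Rule B → syllable 1 ✓.
Rule C → syllable 4 (observed: 1).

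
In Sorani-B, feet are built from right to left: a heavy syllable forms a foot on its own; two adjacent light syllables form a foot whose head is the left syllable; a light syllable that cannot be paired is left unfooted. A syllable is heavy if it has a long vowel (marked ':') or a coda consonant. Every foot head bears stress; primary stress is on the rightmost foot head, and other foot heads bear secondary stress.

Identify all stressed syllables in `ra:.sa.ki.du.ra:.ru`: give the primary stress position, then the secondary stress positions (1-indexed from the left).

primary 5, secondary 1, 3

Weights: 1 ra: H, 2 sa L, 3 ki L, 4 du L, 5 ra: H, 6 ru L.
Parse right to left (heavy = foot alone; LL = one foot; stranded L unfooted): (ˈra:) sa (ˈki.du) (ˈra:) ru.
Foot heads: 1, 3, 5.
Primary stress on the rightmost head = syllable 5.
Secondary stress on 1, 3: ˌra:.sa.ˌki.du.ˈra:.ru.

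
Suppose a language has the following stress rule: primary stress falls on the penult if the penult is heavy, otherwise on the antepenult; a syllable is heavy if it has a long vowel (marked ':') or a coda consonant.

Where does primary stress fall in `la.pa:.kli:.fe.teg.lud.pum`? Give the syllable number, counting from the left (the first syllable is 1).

Weights: 5 teg H, 6 lud H, 7 pum H.
The penult (syllable 6, lud) is heavy, so it takes stress.
Primary stress: syllable 6 → la.pa:.kli:.fe.teg.ˈlud.pum.

6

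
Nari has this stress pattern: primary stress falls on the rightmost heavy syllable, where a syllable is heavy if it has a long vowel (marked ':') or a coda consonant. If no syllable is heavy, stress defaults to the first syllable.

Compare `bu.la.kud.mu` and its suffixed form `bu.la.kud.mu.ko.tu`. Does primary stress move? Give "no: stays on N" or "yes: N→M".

Base `bu.la.kud.mu` (4 syllables):
  Weights: 1 bu L, 2 la L, 3 kud H, 4 mu L.
  Heavy syllables in the domain: 3. The rightmost is syllable 3 (kud).
  → primary stress on syllable 3.
Suffixed `bu.la.kud.mu.ko.tu` (6 syllables):
  Weights: 1 bu L, 2 la L, 3 kud H, 4 mu L, 5 ko L, 6 tu L.
  Heavy syllables in the domain: 3. The rightmost is syllable 3 (kud).
  → primary stress on syllable 3.

no: stays on 3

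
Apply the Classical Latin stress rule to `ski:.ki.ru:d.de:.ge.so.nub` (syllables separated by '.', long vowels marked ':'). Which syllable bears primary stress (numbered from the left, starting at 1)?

5

Classical Latin: stress the penult if heavy (long vowel or closed), else the antepenult.
Weights: 5 ge L, 6 so L, 7 nub H.
The penult (syllable 6, so) is light, so stress falls on the antepenult (syllable 5, ge).
Stress on syllable 5: ski:.ki.ru:d.de:.ˈge.so.nub.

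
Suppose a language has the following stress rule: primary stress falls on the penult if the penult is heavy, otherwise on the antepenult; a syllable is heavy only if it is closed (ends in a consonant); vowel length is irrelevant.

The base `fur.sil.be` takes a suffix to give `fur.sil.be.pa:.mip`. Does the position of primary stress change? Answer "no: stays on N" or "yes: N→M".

yes: 2→3

Base `fur.sil.be` (3 syllables):
  Weights: 1 fur H, 2 sil H, 3 be L.
  The penult (syllable 2, sil) is heavy, so it takes stress.
  → primary stress on syllable 2.
Suffixed `fur.sil.be.pa:.mip` (5 syllables):
  Weights: 3 be L, 4 pa: L, 5 mip H.
  The penult (syllable 4, pa:) is light, so stress falls on the antepenult (syllable 3, be).
  → primary stress on syllable 3.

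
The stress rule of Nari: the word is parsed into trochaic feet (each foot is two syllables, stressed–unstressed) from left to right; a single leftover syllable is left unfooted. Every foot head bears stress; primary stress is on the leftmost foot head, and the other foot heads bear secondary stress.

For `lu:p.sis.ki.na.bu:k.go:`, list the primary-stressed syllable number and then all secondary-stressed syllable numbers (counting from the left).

Parse left to right into trochaic (ˈσσ) feet: (ˈlu:p.sis) (ˈki.na) (ˈbu:k.go:).
Foot heads (stressed positions): 1, 3, 5.
End Rule Leftmost: primary stress on the leftmost head = syllable 1.
Secondary stress on 3, 5: ˈlu:p.sis.ˌki.na.ˌbu:k.go:.

primary 1, secondary 3, 5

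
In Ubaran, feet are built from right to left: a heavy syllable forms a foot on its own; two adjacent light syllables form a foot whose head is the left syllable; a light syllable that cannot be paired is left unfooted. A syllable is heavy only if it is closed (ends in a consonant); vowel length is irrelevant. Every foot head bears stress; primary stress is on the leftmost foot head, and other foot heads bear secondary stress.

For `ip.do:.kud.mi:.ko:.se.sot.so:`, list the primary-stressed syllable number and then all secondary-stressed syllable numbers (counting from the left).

primary 1, secondary 3, 5, 7

Weights: 1 ip H, 2 do: L, 3 kud H, 4 mi: L, 5 ko: L, 6 se L, 7 sot H, 8 so: L.
Parse right to left (heavy = foot alone; LL = one foot; stranded L unfooted): (ˈip) do: (ˈkud) mi: (ˈko:.se) (ˈsot) so:.
Foot heads: 1, 3, 5, 7.
Primary stress on the leftmost head = syllable 1.
Secondary stress on 3, 5, 7: ˈip.do:.ˌkud.mi:.ˌko:.se.ˌsot.so:.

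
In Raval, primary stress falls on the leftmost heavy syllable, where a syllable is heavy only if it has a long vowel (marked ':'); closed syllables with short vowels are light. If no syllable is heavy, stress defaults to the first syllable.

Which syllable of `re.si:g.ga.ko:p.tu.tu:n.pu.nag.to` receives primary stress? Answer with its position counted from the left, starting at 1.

Weights: 1 re L, 2 si:g H, 3 ga L, 4 ko:p H, 5 tu L, 6 tu:n H, 7 pu L, 8 nag L, 9 to L.
Heavy syllables in the domain: 2, 4, 6. The leftmost is syllable 2 (si:g).
Primary stress: syllable 2 → re.ˈsi:g.ga.ko:p.tu.tu:n.pu.nag.to.

2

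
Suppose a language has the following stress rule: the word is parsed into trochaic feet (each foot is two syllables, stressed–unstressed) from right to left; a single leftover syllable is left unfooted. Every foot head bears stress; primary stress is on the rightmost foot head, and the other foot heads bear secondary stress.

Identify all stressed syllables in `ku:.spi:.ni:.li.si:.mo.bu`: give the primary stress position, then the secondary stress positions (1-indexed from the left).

Parse right to left into trochaic (ˈσσ) feet: ku: (ˈspi:.ni:) (ˈli.si:) (ˈmo.bu). Syllable 1 is left unfooted.
Foot heads (stressed positions): 2, 4, 6.
End Rule Rightmost: primary stress on the rightmost head = syllable 6.
Secondary stress on 2, 4: ku:.ˌspi:.ni:.ˌli.si:.ˈmo.bu.

primary 6, secondary 2, 4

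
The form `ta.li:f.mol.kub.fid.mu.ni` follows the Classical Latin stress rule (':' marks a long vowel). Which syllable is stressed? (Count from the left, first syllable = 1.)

5

Classical Latin: stress the penult if heavy (long vowel or closed), else the antepenult.
Weights: 5 fid H, 6 mu L, 7 ni L.
The penult (syllable 6, mu) is light, so stress falls on the antepenult (syllable 5, fid).
Stress on syllable 5: ta.li:f.mol.kub.ˈfid.mu.ni.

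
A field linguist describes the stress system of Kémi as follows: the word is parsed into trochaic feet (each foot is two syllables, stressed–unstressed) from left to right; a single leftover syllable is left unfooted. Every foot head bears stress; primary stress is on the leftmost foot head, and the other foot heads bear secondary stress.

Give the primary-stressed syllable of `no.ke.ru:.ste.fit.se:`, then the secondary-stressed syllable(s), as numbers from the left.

primary 1, secondary 3, 5

Parse left to right into trochaic (ˈσσ) feet: (ˈno.ke) (ˈru:.ste) (ˈfit.se:).
Foot heads (stressed positions): 1, 3, 5.
End Rule Leftmost: primary stress on the leftmost head = syllable 1.
Secondary stress on 3, 5: ˈno.ke.ˌru:.ste.ˌfit.se:.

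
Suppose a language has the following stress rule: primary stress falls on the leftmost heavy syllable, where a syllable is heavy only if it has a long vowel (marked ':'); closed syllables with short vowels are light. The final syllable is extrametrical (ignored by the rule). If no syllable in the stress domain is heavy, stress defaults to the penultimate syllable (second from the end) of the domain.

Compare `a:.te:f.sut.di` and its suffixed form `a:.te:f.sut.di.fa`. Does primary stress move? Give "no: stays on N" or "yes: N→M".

Base `a:.te:f.sut.di` (4 syllables):
  The final syllable (4, di) is extrametrical; the stress domain is syllables 1–3.
  Weights: 1 a: H, 2 te:f H, 3 sut L.
  Heavy syllables in the domain: 1, 2. The leftmost is syllable 1 (a:).
  → primary stress on syllable 1.
Suffixed `a:.te:f.sut.di.fa` (5 syllables):
  The final syllable (5, fa) is extrametrical; the stress domain is syllables 1–4.
  Weights: 1 a: H, 2 te:f H, 3 sut L, 4 di L.
  Heavy syllables in the domain: 1, 2. The leftmost is syllable 1 (a:).
  → primary stress on syllable 1.

no: stays on 1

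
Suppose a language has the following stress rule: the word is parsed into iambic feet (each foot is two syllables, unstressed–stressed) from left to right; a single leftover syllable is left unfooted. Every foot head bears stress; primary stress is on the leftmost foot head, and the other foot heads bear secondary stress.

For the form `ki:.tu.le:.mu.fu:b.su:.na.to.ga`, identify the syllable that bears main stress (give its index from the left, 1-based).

Parse left to right into iambic (σˈσ) feet: (ki:.ˈtu) (le:.ˈmu) (fu:b.ˈsu:) (na.ˈto) ga. Syllable 9 is left unfooted.
Foot heads (stressed positions): 2, 4, 6, 8.
End Rule Leftmost: primary stress on the leftmost head = syllable 2.
Primary stress: syllable 2 → ki:.ˈtu.le:.mu.fu:b.su:.na.to.ga.

2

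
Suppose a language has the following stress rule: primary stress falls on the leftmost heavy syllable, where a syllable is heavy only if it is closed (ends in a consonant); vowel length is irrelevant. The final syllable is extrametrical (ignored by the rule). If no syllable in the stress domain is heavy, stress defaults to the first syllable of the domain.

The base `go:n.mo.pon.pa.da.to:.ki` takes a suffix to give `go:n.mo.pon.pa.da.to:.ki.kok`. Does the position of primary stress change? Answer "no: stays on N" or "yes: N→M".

Base `go:n.mo.pon.pa.da.to:.ki` (7 syllables):
  The final syllable (7, ki) is extrametrical; the stress domain is syllables 1–6.
  Weights: 1 go:n H, 2 mo L, 3 pon H, 4 pa L, 5 da L, 6 to: L.
  Heavy syllables in the domain: 1, 3. The leftmost is syllable 1 (go:n).
  → primary stress on syllable 1.
Suffixed `go:n.mo.pon.pa.da.to:.ki.kok` (8 syllables):
  The final syllable (8, kok) is extrametrical; the stress domain is syllables 1–7.
  Weights: 1 go:n H, 2 mo L, 3 pon H, 4 pa L, 5 da L, 6 to: L, 7 ki L.
  Heavy syllables in the domain: 1, 3. The leftmost is syllable 1 (go:n).
  → primary stress on syllable 1.

no: stays on 1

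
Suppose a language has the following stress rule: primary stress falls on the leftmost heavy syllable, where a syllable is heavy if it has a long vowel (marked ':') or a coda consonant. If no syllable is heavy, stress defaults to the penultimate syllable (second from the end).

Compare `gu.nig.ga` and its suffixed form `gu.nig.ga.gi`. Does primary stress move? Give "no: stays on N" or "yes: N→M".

no: stays on 2

Base `gu.nig.ga` (3 syllables):
  Weights: 1 gu L, 2 nig H, 3 ga L.
  Heavy syllables in the domain: 2. The leftmost is syllable 2 (nig).
  → primary stress on syllable 2.
Suffixed `gu.nig.ga.gi` (4 syllables):
  Weights: 1 gu L, 2 nig H, 3 ga L, 4 gi L.
  Heavy syllables in the domain: 2. The leftmost is syllable 2 (nig).
  → primary stress on syllable 2.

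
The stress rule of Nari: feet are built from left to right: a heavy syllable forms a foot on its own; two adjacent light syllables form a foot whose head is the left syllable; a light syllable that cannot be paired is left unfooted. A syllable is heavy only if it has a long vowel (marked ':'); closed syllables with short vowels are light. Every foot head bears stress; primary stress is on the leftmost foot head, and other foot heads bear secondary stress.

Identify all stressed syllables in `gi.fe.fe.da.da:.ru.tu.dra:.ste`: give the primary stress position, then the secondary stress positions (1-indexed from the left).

Weights: 1 gi L, 2 fe L, 3 fe L, 4 da L, 5 da: H, 6 ru L, 7 tu L, 8 dra: H, 9 ste L.
Parse left to right (heavy = foot alone; LL = one foot; stranded L unfooted): (ˈgi.fe) (ˈfe.da) (ˈda:) (ˈru.tu) (ˈdra:) ste.
Foot heads: 1, 3, 5, 6, 8.
Primary stress on the leftmost head = syllable 1.
Secondary stress on 3, 5, 6, 8: ˈgi.fe.ˌfe.da.ˌda:.ˌru.tu.ˌdra:.ste.

primary 1, secondary 3, 5, 6, 8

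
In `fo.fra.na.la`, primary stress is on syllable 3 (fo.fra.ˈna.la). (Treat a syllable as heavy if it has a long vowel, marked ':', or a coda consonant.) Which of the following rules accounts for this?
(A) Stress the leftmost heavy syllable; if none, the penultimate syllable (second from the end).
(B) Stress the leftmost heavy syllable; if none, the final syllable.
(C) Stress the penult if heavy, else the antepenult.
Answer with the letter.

A

Rule A → syllable 3 ✓.
Rule B → syllable 4 (observed: 3).
Rule C → syllable 2 (observed: 3).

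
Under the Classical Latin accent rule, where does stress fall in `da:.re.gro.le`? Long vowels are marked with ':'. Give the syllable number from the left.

2

Classical Latin: stress the penult if heavy (long vowel or closed), else the antepenult.
Weights: 2 re L, 3 gro L, 4 le L.
The penult (syllable 3, gro) is light, so stress falls on the antepenult (syllable 2, re).
Stress on syllable 2: da:.ˈre.gro.le.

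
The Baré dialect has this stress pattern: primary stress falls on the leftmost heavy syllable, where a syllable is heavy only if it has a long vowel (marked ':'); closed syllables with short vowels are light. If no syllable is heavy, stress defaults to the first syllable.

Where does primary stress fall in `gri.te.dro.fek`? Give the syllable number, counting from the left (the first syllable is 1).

Weights: 1 gri L, 2 te L, 3 dro L, 4 fek L.
No heavy syllable in the domain; default to the first syllable = syllable 1.
Primary stress: syllable 1 → ˈgri.te.dro.fek.

1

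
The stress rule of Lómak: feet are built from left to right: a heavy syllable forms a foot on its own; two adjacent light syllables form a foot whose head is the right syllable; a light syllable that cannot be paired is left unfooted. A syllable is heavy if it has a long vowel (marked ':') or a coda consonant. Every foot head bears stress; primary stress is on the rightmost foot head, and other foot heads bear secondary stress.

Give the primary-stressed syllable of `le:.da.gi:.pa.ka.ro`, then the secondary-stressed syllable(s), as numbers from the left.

primary 5, secondary 1, 3

Weights: 1 le: H, 2 da L, 3 gi: H, 4 pa L, 5 ka L, 6 ro L.
Parse left to right (heavy = foot alone; LL = one foot; stranded L unfooted): (ˈle:) da (ˈgi:) (pa.ˈka) ro.
Foot heads: 1, 3, 5.
Primary stress on the rightmost head = syllable 5.
Secondary stress on 1, 3: ˌle:.da.ˌgi:.pa.ˈka.ro.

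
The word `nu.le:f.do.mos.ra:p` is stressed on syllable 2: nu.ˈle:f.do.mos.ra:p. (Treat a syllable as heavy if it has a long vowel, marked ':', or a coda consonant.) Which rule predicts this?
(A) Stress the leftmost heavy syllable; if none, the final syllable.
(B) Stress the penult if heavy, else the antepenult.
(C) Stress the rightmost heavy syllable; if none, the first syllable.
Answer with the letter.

Rule A → syllable 2 ✓.
Rule B → syllable 4 (observed: 2).
Rule C → syllable 5 (observed: 2).

A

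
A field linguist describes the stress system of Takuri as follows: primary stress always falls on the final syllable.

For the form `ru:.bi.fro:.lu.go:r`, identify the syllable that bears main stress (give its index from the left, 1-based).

5

The word has 5 syllables; the final syllable is syllable 5 (go:r).
Primary stress: syllable 5 → ru:.bi.fro:.lu.ˈgo:r.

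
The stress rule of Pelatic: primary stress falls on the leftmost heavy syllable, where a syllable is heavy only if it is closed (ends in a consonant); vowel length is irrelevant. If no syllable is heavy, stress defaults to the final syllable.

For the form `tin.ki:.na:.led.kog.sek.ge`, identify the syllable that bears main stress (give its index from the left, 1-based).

Weights: 1 tin H, 2 ki: L, 3 na: L, 4 led H, 5 kog H, 6 sek H, 7 ge L.
Heavy syllables in the domain: 1, 4, 5, 6. The leftmost is syllable 1 (tin).
Primary stress: syllable 1 → ˈtin.ki:.na:.led.kog.sek.ge.

1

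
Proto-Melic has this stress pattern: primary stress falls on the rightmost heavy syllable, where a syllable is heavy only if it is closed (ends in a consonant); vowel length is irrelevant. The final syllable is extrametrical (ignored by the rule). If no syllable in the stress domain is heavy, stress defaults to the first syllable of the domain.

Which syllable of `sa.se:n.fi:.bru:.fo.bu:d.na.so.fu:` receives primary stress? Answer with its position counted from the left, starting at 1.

6

The final syllable (9, fu:) is extrametrical; the stress domain is syllables 1–8.
Weights: 1 sa L, 2 se:n H, 3 fi: L, 4 bru: L, 5 fo L, 6 bu:d H, 7 na L, 8 so L.
Heavy syllables in the domain: 2, 6. The rightmost is syllable 6 (bu:d).
Primary stress: syllable 6 → sa.se:n.fi:.bru:.fo.ˈbu:d.na.so.fu:.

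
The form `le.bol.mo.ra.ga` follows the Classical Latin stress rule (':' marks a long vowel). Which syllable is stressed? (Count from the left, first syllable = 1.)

3

Classical Latin: stress the penult if heavy (long vowel or closed), else the antepenult.
Weights: 3 mo L, 4 ra L, 5 ga L.
The penult (syllable 4, ra) is light, so stress falls on the antepenult (syllable 3, mo).
Stress on syllable 3: le.bol.ˈmo.ra.ga.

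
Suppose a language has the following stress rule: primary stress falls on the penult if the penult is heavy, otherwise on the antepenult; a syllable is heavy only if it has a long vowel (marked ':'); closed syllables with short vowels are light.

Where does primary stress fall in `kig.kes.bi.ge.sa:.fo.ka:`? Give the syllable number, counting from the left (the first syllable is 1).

Weights: 5 sa: H, 6 fo L, 7 ka: H.
The penult (syllable 6, fo) is light, so stress falls on the antepenult (syllable 5, sa:).
Primary stress: syllable 5 → kig.kes.bi.ge.ˈsa:.fo.ka:.

5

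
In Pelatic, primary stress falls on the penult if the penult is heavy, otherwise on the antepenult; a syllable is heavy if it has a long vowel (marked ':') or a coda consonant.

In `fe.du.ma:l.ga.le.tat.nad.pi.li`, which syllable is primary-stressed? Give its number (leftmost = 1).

7

Weights: 7 nad H, 8 pi L, 9 li L.
The penult (syllable 8, pi) is light, so stress falls on the antepenult (syllable 7, nad).
Primary stress: syllable 7 → fe.du.ma:l.ga.le.tat.ˈnad.pi.li.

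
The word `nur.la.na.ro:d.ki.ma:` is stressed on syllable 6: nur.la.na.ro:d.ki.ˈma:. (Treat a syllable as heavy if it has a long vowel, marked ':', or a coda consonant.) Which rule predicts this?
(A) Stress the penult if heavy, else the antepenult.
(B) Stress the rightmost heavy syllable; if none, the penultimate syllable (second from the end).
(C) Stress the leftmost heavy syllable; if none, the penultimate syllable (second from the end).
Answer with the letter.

Rule A → syllable 4 (observed: 6).
Rule B → syllable 6 ✓.
Rule C → syllable 1 (observed: 6).

B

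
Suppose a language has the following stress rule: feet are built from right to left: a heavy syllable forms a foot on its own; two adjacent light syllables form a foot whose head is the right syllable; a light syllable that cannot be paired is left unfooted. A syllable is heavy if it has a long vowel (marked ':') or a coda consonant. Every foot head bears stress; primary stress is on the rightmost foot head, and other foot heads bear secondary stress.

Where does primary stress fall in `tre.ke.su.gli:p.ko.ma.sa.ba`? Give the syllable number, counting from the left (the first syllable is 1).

Weights: 1 tre L, 2 ke L, 3 su L, 4 gli:p H, 5 ko L, 6 ma L, 7 sa L, 8 ba L.
Parse right to left (heavy = foot alone; LL = one foot; stranded L unfooted): tre (ke.ˈsu) (ˈgli:p) (ko.ˈma) (sa.ˈba).
Foot heads: 3, 4, 6, 8.
Primary stress on the rightmost head = syllable 8.
Primary stress: syllable 8 → tre.ke.su.gli:p.ko.ma.sa.ˈba.

8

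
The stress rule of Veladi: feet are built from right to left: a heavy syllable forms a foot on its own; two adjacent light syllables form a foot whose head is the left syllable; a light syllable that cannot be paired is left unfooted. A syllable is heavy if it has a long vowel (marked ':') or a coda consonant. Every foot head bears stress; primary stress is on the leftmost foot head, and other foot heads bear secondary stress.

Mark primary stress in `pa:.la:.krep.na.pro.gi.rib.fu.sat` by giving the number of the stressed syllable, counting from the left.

1

Weights: 1 pa: H, 2 la: H, 3 krep H, 4 na L, 5 pro L, 6 gi L, 7 rib H, 8 fu L, 9 sat H.
Parse right to left (heavy = foot alone; LL = one foot; stranded L unfooted): (ˈpa:) (ˈla:) (ˈkrep) na (ˈpro.gi) (ˈrib) fu (ˈsat).
Foot heads: 1, 2, 3, 5, 7, 9.
Primary stress on the leftmost head = syllable 1.
Primary stress: syllable 1 → ˈpa:.la:.krep.na.pro.gi.rib.fu.sat.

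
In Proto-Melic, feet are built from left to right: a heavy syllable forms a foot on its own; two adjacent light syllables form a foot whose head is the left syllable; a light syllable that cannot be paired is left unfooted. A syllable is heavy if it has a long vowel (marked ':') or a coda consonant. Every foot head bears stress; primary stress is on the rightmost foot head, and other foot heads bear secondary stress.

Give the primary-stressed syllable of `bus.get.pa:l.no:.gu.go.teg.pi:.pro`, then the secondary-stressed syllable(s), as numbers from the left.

Weights: 1 bus H, 2 get H, 3 pa:l H, 4 no: H, 5 gu L, 6 go L, 7 teg H, 8 pi: H, 9 pro L.
Parse left to right (heavy = foot alone; LL = one foot; stranded L unfooted): (ˈbus) (ˈget) (ˈpa:l) (ˈno:) (ˈgu.go) (ˈteg) (ˈpi:) pro.
Foot heads: 1, 2, 3, 4, 5, 7, 8.
Primary stress on the rightmost head = syllable 8.
Secondary stress on 1, 2, 3, 4, 5, 7: ˌbus.ˌget.ˌpa:l.ˌno:.ˌgu.go.ˌteg.ˈpi:.pro.

primary 8, secondary 1, 2, 3, 4, 5, 7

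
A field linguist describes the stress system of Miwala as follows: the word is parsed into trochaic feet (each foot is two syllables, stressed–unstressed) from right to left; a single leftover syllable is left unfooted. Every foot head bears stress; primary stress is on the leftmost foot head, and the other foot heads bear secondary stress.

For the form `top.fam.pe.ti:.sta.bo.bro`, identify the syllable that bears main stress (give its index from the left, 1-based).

2

Parse right to left into trochaic (ˈσσ) feet: top (ˈfam.pe) (ˈti:.sta) (ˈbo.bro). Syllable 1 is left unfooted.
Foot heads (stressed positions): 2, 4, 6.
End Rule Leftmost: primary stress on the leftmost head = syllable 2.
Primary stress: syllable 2 → top.ˈfam.pe.ti:.sta.bo.bro.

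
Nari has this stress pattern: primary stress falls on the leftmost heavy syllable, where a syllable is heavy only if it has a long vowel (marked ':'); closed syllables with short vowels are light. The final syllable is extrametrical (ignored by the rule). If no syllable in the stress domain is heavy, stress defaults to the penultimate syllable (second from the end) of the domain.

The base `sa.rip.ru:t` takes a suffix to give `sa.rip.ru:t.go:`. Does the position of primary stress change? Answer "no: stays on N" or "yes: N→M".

yes: 1→3

Base `sa.rip.ru:t` (3 syllables):
  The final syllable (3, ru:t) is extrametrical; the stress domain is syllables 1–2.
  Weights: 1 sa L, 2 rip L.
  No heavy syllable in the domain; default to the penultimate syllable (second from the end) of the domain = syllable 1.
  → primary stress on syllable 1.
Suffixed `sa.rip.ru:t.go:` (4 syllables):
  The final syllable (4, go:) is extrametrical; the stress domain is syllables 1–3.
  Weights: 1 sa L, 2 rip L, 3 ru:t H.
  Heavy syllables in the domain: 3. The leftmost is syllable 3 (ru:t).
  → primary stress on syllable 3.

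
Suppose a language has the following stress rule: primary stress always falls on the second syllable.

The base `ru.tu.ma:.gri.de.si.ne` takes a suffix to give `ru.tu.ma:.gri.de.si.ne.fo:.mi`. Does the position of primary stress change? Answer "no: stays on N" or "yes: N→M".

no: stays on 2

Base `ru.tu.ma:.gri.de.si.ne` (7 syllables):
  The word has 7 syllables; the second syllable is syllable 2 (tu).
  → primary stress on syllable 2.
Suffixed `ru.tu.ma:.gri.de.si.ne.fo:.mi` (9 syllables):
  The word has 9 syllables; the second syllable is syllable 2 (tu).
  → primary stress on syllable 2.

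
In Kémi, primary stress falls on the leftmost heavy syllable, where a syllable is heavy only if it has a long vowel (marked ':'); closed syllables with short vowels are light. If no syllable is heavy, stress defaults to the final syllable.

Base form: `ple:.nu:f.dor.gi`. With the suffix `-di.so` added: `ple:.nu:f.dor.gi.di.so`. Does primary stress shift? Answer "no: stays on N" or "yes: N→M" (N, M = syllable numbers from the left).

Base `ple:.nu:f.dor.gi` (4 syllables):
  Weights: 1 ple: H, 2 nu:f H, 3 dor L, 4 gi L.
  Heavy syllables in the domain: 1, 2. The leftmost is syllable 1 (ple:).
  → primary stress on syllable 1.
Suffixed `ple:.nu:f.dor.gi.di.so` (6 syllables):
  Weights: 1 ple: H, 2 nu:f H, 3 dor L, 4 gi L, 5 di L, 6 so L.
  Heavy syllables in the domain: 1, 2. The leftmost is syllable 1 (ple:).
  → primary stress on syllable 1.

no: stays on 1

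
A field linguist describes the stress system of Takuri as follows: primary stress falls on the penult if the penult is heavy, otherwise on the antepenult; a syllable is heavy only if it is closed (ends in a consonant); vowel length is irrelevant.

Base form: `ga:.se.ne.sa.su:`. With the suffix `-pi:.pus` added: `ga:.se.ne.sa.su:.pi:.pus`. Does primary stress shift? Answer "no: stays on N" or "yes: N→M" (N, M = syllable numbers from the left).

yes: 3→5

Base `ga:.se.ne.sa.su:` (5 syllables):
  Weights: 3 ne L, 4 sa L, 5 su: L.
  The penult (syllable 4, sa) is light, so stress falls on the antepenult (syllable 3, ne).
  → primary stress on syllable 3.
Suffixed `ga:.se.ne.sa.su:.pi:.pus` (7 syllables):
  Weights: 5 su: L, 6 pi: L, 7 pus H.
  The penult (syllable 6, pi:) is light, so stress falls on the antepenult (syllable 5, su:).
  → primary stress on syllable 5.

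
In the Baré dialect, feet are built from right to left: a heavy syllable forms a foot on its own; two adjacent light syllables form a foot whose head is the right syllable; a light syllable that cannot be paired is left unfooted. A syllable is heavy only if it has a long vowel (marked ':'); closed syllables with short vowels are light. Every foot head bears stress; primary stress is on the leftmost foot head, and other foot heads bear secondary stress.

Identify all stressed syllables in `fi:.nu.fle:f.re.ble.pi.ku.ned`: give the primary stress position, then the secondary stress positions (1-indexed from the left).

Weights: 1 fi: H, 2 nu L, 3 fle:f H, 4 re L, 5 ble L, 6 pi L, 7 ku L, 8 ned L.
Parse right to left (heavy = foot alone; LL = one foot; stranded L unfooted): (ˈfi:) nu (ˈfle:f) re (ble.ˈpi) (ku.ˈned).
Foot heads: 1, 3, 6, 8.
Primary stress on the leftmost head = syllable 1.
Secondary stress on 3, 6, 8: ˈfi:.nu.ˌfle:f.re.ble.ˌpi.ku.ˌned.

primary 1, secondary 3, 6, 8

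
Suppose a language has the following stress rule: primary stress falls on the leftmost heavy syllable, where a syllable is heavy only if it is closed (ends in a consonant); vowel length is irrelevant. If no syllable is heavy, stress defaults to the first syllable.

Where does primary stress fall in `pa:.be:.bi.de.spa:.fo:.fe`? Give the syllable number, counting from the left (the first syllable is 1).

Weights: 1 pa: L, 2 be: L, 3 bi L, 4 de L, 5 spa: L, 6 fo: L, 7 fe L.
No heavy syllable in the domain; default to the first syllable = syllable 1.
Primary stress: syllable 1 → ˈpa:.be:.bi.de.spa:.fo:.fe.

1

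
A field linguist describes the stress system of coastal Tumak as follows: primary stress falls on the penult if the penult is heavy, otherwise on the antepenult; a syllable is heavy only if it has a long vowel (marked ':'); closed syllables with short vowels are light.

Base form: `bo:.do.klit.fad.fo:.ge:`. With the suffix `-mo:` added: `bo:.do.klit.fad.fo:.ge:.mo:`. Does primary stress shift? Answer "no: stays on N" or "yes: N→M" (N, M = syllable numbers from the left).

yes: 5→6

Base `bo:.do.klit.fad.fo:.ge:` (6 syllables):
  Weights: 4 fad L, 5 fo: H, 6 ge: H.
  The penult (syllable 5, fo:) is heavy, so it takes stress.
  → primary stress on syllable 5.
Suffixed `bo:.do.klit.fad.fo:.ge:.mo:` (7 syllables):
  Weights: 5 fo: H, 6 ge: H, 7 mo: H.
  The penult (syllable 6, ge:) is heavy, so it takes stress.
  → primary stress on syllable 6.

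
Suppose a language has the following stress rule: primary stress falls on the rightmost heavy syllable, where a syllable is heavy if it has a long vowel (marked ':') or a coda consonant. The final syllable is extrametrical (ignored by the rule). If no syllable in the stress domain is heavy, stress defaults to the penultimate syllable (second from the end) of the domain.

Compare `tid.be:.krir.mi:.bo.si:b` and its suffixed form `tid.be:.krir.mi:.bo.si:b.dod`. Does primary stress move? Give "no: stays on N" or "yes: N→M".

yes: 4→6

Base `tid.be:.krir.mi:.bo.si:b` (6 syllables):
  The final syllable (6, si:b) is extrametrical; the stress domain is syllables 1–5.
  Weights: 1 tid H, 2 be: H, 3 krir H, 4 mi: H, 5 bo L.
  Heavy syllables in the domain: 1, 2, 3, 4. The rightmost is syllable 4 (mi:).
  → primary stress on syllable 4.
Suffixed `tid.be:.krir.mi:.bo.si:b.dod` (7 syllables):
  The final syllable (7, dod) is extrametrical; the stress domain is syllables 1–6.
  Weights: 1 tid H, 2 be: H, 3 krir H, 4 mi: H, 5 bo L, 6 si:b H.
  Heavy syllables in the domain: 1, 2, 3, 4, 6. The rightmost is syllable 6 (si:b).
  → primary stress on syllable 6.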